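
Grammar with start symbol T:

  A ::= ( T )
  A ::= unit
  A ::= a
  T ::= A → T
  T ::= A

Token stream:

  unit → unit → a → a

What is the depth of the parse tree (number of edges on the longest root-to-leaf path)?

5

[T [A unit] → [T [A unit] → [T [A a] → [T [A a]]]]]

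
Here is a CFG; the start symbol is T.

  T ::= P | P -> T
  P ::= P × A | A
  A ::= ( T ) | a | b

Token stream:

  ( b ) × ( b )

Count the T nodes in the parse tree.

3

[T [P [P [A ( [T [P [A b]]] )]] × [A ( [T [P [A b]]] )]]]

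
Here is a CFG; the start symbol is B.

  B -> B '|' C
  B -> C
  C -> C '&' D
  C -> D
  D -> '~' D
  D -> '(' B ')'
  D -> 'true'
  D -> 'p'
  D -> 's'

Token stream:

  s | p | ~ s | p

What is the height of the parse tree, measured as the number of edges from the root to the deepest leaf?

6

[B [B [B [B [C [D s]]] | [C [D p]]] | [C [D ~ [D s]]]] | [C [D p]]]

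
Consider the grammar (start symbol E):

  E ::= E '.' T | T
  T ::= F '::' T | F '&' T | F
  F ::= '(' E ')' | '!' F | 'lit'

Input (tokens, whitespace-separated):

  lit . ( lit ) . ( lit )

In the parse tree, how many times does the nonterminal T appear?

5

[E [E [E [T [F lit]]] . [T [F ( [E [T [F lit]]] )]]] . [T [F ( [E [T [F lit]]] )]]]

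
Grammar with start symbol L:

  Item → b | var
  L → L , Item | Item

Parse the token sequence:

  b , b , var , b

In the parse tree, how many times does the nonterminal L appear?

4

[L [L [L [L [Item b]] , [Item b]] , [Item var]] , [Item b]]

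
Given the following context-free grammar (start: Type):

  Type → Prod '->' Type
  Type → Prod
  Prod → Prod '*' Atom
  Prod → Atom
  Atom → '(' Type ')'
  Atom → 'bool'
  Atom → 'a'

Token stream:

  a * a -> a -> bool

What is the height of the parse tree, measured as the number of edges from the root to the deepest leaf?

5

[Type [Prod [Prod [Atom a]] * [Atom a]] -> [Type [Prod [Atom a]] -> [Type [Prod [Atom bool]]]]]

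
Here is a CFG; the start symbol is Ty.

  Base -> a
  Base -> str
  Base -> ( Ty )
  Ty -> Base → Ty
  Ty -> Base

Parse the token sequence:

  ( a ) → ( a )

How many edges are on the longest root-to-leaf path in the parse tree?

5

[Ty [Base ( [Ty [Base a]] )] → [Ty [Base ( [Ty [Base a]] )]]]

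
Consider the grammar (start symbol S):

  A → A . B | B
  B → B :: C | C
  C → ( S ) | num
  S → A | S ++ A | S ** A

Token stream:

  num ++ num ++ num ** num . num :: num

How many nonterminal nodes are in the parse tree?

[S [S [S [S [A [B [C num]]]] ++ [A [B [C num]]]] ++ [A [B [C num]]]] ** [A [A [B [C num]]] . [B [B [C num]] :: [C num]]]]

21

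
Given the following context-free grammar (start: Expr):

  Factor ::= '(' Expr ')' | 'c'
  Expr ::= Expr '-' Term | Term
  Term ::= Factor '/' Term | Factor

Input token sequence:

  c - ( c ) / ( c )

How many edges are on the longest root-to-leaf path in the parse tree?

7

[Expr [Expr [Term [Factor c]]] - [Term [Factor ( [Expr [Term [Factor c]]] )] / [Term [Factor ( [Expr [Term [Factor c]]] )]]]]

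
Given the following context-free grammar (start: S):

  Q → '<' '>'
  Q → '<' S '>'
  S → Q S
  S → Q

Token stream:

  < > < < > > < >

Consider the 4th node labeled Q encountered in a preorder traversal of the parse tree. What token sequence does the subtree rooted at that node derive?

< >

[S [Q < >] [S [Q < [S [Q < >]] >] [S [Q < >]]]]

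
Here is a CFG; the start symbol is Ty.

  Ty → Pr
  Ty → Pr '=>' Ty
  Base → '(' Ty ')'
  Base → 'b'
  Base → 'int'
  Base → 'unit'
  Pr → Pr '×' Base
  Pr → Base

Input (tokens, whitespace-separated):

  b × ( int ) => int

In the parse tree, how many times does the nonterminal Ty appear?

[Ty [Pr [Pr [Base b]] × [Base ( [Ty [Pr [Base int]]] )]] => [Ty [Pr [Base int]]]]

3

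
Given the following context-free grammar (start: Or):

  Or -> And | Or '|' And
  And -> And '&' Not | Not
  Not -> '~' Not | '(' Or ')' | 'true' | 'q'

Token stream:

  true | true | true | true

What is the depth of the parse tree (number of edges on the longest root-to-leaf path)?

6

[Or [Or [Or [Or [And [Not true]]] | [And [Not true]]] | [And [Not true]]] | [And [Not true]]]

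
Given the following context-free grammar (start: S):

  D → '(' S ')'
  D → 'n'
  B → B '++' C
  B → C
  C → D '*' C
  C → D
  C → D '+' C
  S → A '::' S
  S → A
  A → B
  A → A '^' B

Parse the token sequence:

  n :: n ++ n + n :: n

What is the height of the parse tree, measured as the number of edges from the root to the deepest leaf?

[S [A [B [C [D n]]]] :: [S [A [B [B [C [D n]]] ++ [C [D n] + [C [D n]]]]] :: [S [A [B [C [D n]]]]]]]

7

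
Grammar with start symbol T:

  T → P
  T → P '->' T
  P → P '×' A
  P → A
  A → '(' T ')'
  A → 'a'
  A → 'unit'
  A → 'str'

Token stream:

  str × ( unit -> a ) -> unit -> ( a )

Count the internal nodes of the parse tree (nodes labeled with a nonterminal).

20

[T [P [P [A str]] × [A ( [T [P [A unit]] -> [T [P [A a]]]] )]] -> [T [P [A unit]] -> [T [P [A ( [T [P [A a]]] )]]]]]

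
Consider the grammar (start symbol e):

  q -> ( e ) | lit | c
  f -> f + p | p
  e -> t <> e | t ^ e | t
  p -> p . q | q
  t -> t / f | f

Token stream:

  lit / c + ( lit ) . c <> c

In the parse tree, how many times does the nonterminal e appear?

3

[e [t [t [f [p [q lit]]]] / [f [f [p [q c]]] + [p [p [q ( [e [t [f [p [q lit]]]]] )]] . [q c]]]] <> [e [t [f [p [q c]]]]]]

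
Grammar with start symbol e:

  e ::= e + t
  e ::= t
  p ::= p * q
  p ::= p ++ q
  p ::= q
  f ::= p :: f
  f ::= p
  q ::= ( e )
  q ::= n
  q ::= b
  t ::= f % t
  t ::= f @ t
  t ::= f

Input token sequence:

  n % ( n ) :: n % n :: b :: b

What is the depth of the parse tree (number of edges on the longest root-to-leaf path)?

11

[e [t [f [p [q n]]] % [t [f [p [q ( [e [t [f [p [q n]]]]] )]] :: [f [p [q n]]]] % [t [f [p [q n]] :: [f [p [q b]] :: [f [p [q b]]]]]]]]]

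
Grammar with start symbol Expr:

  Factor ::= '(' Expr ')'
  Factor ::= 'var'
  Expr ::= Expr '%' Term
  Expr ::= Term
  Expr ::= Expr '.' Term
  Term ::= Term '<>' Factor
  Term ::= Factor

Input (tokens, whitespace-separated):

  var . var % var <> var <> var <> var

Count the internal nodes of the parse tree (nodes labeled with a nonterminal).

15

[Expr [Expr [Expr [Term [Factor var]]] . [Term [Factor var]]] % [Term [Term [Term [Term [Factor var]] <> [Factor var]] <> [Factor var]] <> [Factor var]]]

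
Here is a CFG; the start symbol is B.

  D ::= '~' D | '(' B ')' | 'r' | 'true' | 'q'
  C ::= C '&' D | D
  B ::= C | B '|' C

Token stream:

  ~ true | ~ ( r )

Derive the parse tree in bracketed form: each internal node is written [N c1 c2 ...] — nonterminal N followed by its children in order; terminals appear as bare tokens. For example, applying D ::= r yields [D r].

[B [B [C [D ~ [D true]]]] | [C [D ~ [D ( [B [C [D r]]] )]]]]

B
B | C
C | C
D | C
~ D | C
~ true | C
~ true | D
~ true | ~ D
~ true | ~ ( B )
~ true | ~ ( C )
~ true | ~ ( D )
~ true | ~ ( r )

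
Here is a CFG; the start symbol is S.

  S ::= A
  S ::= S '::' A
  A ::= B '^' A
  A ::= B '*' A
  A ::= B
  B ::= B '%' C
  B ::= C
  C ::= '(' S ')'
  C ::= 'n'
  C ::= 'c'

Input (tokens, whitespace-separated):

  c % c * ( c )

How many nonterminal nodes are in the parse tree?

[S [A [B [B [C c]] % [C c]] * [A [B [C ( [S [A [B [C c]]]] )]]]]]

13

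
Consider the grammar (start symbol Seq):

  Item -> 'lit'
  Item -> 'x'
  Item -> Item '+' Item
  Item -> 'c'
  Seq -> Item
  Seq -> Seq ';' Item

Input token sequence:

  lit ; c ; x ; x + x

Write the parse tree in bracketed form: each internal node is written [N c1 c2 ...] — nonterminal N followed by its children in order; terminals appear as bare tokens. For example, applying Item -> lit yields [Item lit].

Seq
Seq ; Item
Seq ; Item ; Item
Seq ; Item ; Item ; Item
Item ; Item ; Item ; Item
lit ; Item ; Item ; Item
lit ; c ; Item ; Item
lit ; c ; x ; Item
lit ; c ; x ; Item + Item
lit ; c ; x ; x + Item
lit ; c ; x ; x + x

[Seq [Seq [Seq [Seq [Item lit]] ; [Item c]] ; [Item x]] ; [Item [Item x] + [Item x]]]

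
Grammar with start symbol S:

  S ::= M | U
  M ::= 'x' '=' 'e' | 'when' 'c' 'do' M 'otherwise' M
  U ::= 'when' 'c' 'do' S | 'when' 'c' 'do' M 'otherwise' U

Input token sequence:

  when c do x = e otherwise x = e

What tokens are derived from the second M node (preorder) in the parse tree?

x = e

[S [M when c do [M x = e] otherwise [M x = e]]]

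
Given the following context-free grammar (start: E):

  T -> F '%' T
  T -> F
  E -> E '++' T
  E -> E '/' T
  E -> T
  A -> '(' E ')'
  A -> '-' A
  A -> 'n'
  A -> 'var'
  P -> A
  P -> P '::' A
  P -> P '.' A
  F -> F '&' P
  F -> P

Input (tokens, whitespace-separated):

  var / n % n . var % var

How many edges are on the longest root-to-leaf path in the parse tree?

7

[E [E [T [F [P [A var]]]]] / [T [F [P [A n]]] % [T [F [P [P [A n]] . [A var]]] % [T [F [P [A var]]]]]]]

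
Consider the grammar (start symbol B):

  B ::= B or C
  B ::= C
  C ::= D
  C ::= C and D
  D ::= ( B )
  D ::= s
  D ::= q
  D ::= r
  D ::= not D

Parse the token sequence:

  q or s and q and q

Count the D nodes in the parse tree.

[B [B [C [D q]]] or [C [C [C [D s]] and [D q]] and [D q]]]

4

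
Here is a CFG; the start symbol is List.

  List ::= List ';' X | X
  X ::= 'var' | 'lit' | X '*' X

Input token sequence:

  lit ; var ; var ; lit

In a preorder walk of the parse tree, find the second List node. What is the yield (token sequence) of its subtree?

[List [List [List [List [X lit]] ; [X var]] ; [X var]] ; [X lit]]

lit ; var ; var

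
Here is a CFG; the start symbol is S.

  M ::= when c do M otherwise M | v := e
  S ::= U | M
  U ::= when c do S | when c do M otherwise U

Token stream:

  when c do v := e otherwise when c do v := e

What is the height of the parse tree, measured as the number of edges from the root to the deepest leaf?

[S [U when c do [M v := e] otherwise [U when c do [S [M v := e]]]]]

5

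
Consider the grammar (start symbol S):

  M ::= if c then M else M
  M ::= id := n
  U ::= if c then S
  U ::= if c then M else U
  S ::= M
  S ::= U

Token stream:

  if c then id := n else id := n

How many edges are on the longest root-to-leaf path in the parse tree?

[S [M if c then [M id := n] else [M id := n]]]

3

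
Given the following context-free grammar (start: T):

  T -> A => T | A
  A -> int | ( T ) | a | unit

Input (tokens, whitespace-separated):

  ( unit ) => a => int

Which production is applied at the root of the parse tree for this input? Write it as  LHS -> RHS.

[T [A ( [T [A unit]] )] => [T [A a] => [T [A int]]]]

T -> A => T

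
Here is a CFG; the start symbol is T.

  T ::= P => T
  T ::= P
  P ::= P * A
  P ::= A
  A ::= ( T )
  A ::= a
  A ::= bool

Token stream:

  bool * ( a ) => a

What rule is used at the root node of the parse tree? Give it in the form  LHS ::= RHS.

[T [P [P [A bool]] * [A ( [T [P [A a]]] )]] => [T [P [A a]]]]

T ::= P => T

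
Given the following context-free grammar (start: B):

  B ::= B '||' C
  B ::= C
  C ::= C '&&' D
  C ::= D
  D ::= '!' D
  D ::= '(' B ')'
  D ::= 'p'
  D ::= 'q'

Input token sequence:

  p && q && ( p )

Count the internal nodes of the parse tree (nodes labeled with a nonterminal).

[B [C [C [C [D p]] && [D q]] && [D ( [B [C [D p]]] )]]]

10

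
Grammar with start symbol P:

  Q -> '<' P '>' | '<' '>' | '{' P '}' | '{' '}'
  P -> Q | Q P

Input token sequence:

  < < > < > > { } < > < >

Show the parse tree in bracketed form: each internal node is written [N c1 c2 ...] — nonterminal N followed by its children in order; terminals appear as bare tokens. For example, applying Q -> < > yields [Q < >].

[P [Q < [P [Q < >] [P [Q < >]]] >] [P [Q { }] [P [Q < >] [P [Q < >]]]]]

P
Q P
< P > P
< Q P > P
< < > P > P
< < > Q > P
< < > < > > P
< < > < > > Q P
< < > < > > { } P
< < > < > > { } Q P
< < > < > > { } < > P
< < > < > > { } < > Q
< < > < > > { } < > < >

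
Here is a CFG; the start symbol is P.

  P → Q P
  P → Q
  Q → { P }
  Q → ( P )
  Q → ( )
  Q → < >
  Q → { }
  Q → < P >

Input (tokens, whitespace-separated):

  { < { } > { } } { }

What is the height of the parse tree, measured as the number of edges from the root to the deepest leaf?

6

[P [Q { [P [Q < [P [Q { }]] >] [P [Q { }]]] }] [P [Q { }]]]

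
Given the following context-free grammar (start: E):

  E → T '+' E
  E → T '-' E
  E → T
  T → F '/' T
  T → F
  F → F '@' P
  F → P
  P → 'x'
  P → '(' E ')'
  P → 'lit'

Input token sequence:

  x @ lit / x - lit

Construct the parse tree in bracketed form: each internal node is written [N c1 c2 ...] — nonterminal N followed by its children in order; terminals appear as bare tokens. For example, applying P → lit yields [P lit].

[E [T [F [F [P x]] @ [P lit]] / [T [F [P x]]]] - [E [T [F [P lit]]]]]

E
T - E
F / T - E
F @ P / T - E
P @ P / T - E
x @ P / T - E
x @ lit / T - E
x @ lit / F - E
x @ lit / P - E
x @ lit / x - E
x @ lit / x - T
x @ lit / x - F
x @ lit / x - P
x @ lit / x - lit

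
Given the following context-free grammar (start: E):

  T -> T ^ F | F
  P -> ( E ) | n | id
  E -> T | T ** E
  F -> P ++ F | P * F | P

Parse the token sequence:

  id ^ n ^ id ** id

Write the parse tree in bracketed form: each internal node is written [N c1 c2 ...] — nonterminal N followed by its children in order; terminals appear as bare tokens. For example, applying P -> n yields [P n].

[E [T [T [T [F [P id]]] ^ [F [P n]]] ^ [F [P id]]] ** [E [T [F [P id]]]]]

E
T ** E
T ^ F ** E
T ^ F ^ F ** E
F ^ F ^ F ** E
P ^ F ^ F ** E
id ^ F ^ F ** E
id ^ P ^ F ** E
id ^ n ^ F ** E
id ^ n ^ P ** E
id ^ n ^ id ** E
id ^ n ^ id ** T
id ^ n ^ id ** F
id ^ n ^ id ** P
id ^ n ^ id ** id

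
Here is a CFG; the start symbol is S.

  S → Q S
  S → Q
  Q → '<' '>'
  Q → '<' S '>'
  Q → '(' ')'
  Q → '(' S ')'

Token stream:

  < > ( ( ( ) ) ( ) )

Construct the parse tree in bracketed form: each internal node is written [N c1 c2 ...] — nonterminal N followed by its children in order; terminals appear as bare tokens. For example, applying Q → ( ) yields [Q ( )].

S
Q S
< > S
< > Q
< > ( S )
< > ( Q S )
< > ( ( S ) S )
< > ( ( Q ) S )
< > ( ( ( ) ) S )
< > ( ( ( ) ) Q )
< > ( ( ( ) ) ( ) )

[S [Q < >] [S [Q ( [S [Q ( [S [Q ( )]] )] [S [Q ( )]]] )]]]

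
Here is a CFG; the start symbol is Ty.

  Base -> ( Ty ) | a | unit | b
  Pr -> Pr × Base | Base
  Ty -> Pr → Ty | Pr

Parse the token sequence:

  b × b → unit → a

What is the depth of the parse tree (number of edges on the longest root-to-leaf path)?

[Ty [Pr [Pr [Base b]] × [Base b]] → [Ty [Pr [Base unit]] → [Ty [Pr [Base a]]]]]

5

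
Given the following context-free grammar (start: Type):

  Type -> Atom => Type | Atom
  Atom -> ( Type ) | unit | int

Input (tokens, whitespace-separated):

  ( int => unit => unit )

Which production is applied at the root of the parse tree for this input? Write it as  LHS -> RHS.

Type -> Atom

[Type [Atom ( [Type [Atom int] => [Type [Atom unit] => [Type [Atom unit]]]] )]]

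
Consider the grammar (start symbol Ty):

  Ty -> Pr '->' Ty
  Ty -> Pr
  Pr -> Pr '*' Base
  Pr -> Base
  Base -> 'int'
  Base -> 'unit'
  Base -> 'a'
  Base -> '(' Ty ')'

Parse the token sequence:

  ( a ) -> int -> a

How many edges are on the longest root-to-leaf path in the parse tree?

[Ty [Pr [Base ( [Ty [Pr [Base a]]] )]] -> [Ty [Pr [Base int]] -> [Ty [Pr [Base a]]]]]

6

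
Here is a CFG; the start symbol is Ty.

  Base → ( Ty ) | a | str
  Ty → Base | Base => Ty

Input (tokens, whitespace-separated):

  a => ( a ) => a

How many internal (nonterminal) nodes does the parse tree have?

[Ty [Base a] => [Ty [Base ( [Ty [Base a]] )] => [Ty [Base a]]]]

8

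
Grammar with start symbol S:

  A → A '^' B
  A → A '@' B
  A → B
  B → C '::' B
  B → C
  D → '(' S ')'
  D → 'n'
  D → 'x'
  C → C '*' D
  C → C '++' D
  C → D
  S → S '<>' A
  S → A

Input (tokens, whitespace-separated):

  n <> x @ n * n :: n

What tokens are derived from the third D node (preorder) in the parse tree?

n

[S [S [A [B [C [D n]]]]] <> [A [A [B [C [D x]]]] @ [B [C [C [D n]] * [D n]] :: [B [C [D n]]]]]]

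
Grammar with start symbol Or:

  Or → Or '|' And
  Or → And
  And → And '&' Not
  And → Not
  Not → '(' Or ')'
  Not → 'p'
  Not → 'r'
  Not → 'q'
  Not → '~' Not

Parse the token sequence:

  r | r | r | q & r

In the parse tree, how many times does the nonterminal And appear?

5

[Or [Or [Or [Or [And [Not r]]] | [And [Not r]]] | [And [Not r]]] | [And [And [Not q]] & [Not r]]]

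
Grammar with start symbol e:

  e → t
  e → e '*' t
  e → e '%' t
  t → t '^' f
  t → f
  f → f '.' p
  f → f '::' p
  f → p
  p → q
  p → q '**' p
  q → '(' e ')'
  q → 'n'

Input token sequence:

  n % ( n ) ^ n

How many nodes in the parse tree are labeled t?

[e [e [t [f [p [q n]]]]] % [t [t [f [p [q ( [e [t [f [p [q n]]]]] )]]]] ^ [f [p [q n]]]]]

4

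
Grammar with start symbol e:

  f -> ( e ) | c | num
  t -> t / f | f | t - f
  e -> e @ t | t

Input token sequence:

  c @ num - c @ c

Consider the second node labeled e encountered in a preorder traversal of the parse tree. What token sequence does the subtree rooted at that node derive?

[e [e [e [t [f c]]] @ [t [t [f num]] - [f c]]] @ [t [f c]]]

c @ num - c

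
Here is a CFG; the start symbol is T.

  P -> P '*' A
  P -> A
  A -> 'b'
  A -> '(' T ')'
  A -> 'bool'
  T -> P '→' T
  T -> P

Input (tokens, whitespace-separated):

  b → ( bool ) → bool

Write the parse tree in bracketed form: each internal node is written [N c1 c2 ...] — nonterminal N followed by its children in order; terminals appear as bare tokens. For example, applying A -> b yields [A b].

T
P → T
A → T
b → T
b → P → T
b → A → T
b → ( T ) → T
b → ( P ) → T
b → ( A ) → T
b → ( bool ) → T
b → ( bool ) → P
b → ( bool ) → A
b → ( bool ) → bool

[T [P [A b]] → [T [P [A ( [T [P [A bool]]] )]] → [T [P [A bool]]]]]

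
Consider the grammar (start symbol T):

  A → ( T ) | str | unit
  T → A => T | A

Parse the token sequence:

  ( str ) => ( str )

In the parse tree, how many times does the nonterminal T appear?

[T [A ( [T [A str]] )] => [T [A ( [T [A str]] )]]]

4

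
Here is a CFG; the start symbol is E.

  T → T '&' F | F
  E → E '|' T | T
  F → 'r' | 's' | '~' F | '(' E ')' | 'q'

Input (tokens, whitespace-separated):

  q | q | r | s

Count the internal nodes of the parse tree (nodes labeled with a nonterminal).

[E [E [E [E [T [F q]]] | [T [F q]]] | [T [F r]]] | [T [F s]]]

12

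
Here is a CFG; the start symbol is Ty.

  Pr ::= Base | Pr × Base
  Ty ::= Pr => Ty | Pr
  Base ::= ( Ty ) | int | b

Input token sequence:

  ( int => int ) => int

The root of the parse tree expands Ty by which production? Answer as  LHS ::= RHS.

Ty ::= Pr => Ty

[Ty [Pr [Base ( [Ty [Pr [Base int]] => [Ty [Pr [Base int]]]] )]] => [Ty [Pr [Base int]]]]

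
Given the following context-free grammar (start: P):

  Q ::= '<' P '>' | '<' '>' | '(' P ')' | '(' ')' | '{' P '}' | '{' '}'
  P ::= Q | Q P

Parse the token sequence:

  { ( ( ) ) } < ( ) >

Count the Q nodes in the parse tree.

5

[P [Q { [P [Q ( [P [Q ( )]] )]] }] [P [Q < [P [Q ( )]] >]]]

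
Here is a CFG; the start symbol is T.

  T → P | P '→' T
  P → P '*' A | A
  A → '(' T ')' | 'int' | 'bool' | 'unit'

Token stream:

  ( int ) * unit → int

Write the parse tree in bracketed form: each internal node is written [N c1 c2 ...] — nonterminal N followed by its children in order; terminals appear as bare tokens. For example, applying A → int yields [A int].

T
P → T
P * A → T
A * A → T
( T ) * A → T
( P ) * A → T
( A ) * A → T
( int ) * A → T
( int ) * unit → T
( int ) * unit → P
( int ) * unit → A
( int ) * unit → int

[T [P [P [A ( [T [P [A int]]] )]] * [A unit]] → [T [P [A int]]]]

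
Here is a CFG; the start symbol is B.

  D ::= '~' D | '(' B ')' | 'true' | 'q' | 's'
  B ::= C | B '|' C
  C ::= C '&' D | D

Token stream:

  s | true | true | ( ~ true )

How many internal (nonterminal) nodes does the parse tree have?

[B [B [B [B [C [D s]]] | [C [D true]]] | [C [D true]]] | [C [D ( [B [C [D ~ [D true]]]] )]]]

16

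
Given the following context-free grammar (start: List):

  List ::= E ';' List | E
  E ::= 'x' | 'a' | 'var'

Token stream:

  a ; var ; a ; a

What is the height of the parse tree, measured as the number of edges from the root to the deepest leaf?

5

[List [E a] ; [List [E var] ; [List [E a] ; [List [E a]]]]]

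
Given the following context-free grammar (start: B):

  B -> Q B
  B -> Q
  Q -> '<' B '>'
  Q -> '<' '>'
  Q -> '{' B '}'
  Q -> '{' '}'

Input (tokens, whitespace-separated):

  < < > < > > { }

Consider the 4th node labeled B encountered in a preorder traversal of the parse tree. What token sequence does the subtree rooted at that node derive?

{ }

[B [Q < [B [Q < >] [B [Q < >]]] >] [B [Q { }]]]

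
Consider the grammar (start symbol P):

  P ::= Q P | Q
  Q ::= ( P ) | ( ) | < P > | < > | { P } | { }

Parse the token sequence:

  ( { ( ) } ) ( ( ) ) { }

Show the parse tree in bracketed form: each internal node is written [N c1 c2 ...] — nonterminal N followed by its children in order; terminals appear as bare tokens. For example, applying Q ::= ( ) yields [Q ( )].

P
Q P
( P ) P
( Q ) P
( { P } ) P
( { Q } ) P
( { ( ) } ) P
( { ( ) } ) Q P
( { ( ) } ) ( P ) P
( { ( ) } ) ( Q ) P
( { ( ) } ) ( ( ) ) P
( { ( ) } ) ( ( ) ) Q
( { ( ) } ) ( ( ) ) { }

[P [Q ( [P [Q { [P [Q ( )]] }]] )] [P [Q ( [P [Q ( )]] )] [P [Q { }]]]]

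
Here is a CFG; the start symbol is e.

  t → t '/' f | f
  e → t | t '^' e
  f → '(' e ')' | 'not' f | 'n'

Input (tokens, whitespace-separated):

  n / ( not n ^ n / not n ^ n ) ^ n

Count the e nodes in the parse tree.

5

[e [t [t [f n]] / [f ( [e [t [f not [f n]]] ^ [e [t [t [f n]] / [f not [f n]]] ^ [e [t [f n]]]]] )]] ^ [e [t [f n]]]]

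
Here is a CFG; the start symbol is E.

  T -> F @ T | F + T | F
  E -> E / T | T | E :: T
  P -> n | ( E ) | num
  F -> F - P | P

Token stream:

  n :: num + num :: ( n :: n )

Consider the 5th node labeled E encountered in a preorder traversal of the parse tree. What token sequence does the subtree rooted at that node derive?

n

[E [E [E [T [F [P n]]]] :: [T [F [P num]] + [T [F [P num]]]]] :: [T [F [P ( [E [E [T [F [P n]]]] :: [T [F [P n]]]] )]]]]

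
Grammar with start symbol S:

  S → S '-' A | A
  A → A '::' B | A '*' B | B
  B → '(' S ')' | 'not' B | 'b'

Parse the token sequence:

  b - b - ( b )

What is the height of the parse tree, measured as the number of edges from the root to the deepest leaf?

6

[S [S [S [A [B b]]] - [A [B b]]] - [A [B ( [S [A [B b]]] )]]]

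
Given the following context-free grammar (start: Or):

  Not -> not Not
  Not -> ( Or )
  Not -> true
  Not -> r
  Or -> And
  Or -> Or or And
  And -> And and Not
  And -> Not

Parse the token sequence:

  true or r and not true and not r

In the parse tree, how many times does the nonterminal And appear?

[Or [Or [And [Not true]]] or [And [And [And [Not r]] and [Not not [Not true]]] and [Not not [Not r]]]]

4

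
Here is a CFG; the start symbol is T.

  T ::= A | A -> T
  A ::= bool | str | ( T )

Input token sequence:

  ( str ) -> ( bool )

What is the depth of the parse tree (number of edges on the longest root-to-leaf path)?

5

[T [A ( [T [A str]] )] -> [T [A ( [T [A bool]] )]]]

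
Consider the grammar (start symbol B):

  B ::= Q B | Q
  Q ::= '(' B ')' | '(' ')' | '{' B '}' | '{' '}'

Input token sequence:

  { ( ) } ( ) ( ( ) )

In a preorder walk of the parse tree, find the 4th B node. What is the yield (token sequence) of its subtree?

[B [Q { [B [Q ( )]] }] [B [Q ( )] [B [Q ( [B [Q ( )]] )]]]]

( ( ) )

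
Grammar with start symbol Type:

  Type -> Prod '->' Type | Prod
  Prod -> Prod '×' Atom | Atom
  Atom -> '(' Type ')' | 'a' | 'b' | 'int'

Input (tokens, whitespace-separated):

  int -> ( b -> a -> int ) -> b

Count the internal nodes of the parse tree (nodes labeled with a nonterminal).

18

[Type [Prod [Atom int]] -> [Type [Prod [Atom ( [Type [Prod [Atom b]] -> [Type [Prod [Atom a]] -> [Type [Prod [Atom int]]]]] )]] -> [Type [Prod [Atom b]]]]]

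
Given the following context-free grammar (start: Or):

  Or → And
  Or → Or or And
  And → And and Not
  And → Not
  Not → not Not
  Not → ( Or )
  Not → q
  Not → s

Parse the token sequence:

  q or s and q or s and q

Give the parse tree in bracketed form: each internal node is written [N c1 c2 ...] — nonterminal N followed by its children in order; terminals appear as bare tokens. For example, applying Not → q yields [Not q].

[Or [Or [Or [And [Not q]]] or [And [And [Not s]] and [Not q]]] or [And [And [Not s]] and [Not q]]]

Or
Or or And
Or or And or And
And or And or And
Not or And or And
q or And or And
q or And and Not or And
q or Not and Not or And
q or s and Not or And
q or s and q or And
q or s and q or And and Not
q or s and q or Not and Not
q or s and q or s and Not
q or s and q or s and q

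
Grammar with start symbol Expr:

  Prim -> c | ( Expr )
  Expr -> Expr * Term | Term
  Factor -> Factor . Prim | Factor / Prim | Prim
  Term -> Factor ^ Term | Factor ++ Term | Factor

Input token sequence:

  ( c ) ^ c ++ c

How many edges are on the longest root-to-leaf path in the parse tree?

8

[Expr [Term [Factor [Prim ( [Expr [Term [Factor [Prim c]]]] )]] ^ [Term [Factor [Prim c]] ++ [Term [Factor [Prim c]]]]]]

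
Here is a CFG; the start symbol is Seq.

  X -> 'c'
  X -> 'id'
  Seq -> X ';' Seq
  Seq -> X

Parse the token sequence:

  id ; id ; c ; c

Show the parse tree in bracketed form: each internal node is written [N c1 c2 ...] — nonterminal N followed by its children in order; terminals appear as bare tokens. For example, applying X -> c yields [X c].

[Seq [X id] ; [Seq [X id] ; [Seq [X c] ; [Seq [X c]]]]]

Seq
X ; Seq
id ; Seq
id ; X ; Seq
id ; id ; Seq
id ; id ; X ; Seq
id ; id ; c ; Seq
id ; id ; c ; X
id ; id ; c ; c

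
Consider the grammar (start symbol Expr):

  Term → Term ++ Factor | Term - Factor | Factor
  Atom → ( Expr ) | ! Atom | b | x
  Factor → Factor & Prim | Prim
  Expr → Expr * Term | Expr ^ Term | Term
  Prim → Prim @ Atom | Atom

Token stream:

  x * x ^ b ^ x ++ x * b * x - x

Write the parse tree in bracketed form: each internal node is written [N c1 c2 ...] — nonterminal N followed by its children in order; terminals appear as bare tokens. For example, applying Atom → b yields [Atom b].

[Expr [Expr [Expr [Expr [Expr [Expr [Term [Factor [Prim [Atom x]]]]] * [Term [Factor [Prim [Atom x]]]]] ^ [Term [Factor [Prim [Atom b]]]]] ^ [Term [Term [Factor [Prim [Atom x]]]] ++ [Factor [Prim [Atom x]]]]] * [Term [Factor [Prim [Atom b]]]]] * [Term [Term [Factor [Prim [Atom x]]]] - [Factor [Prim [Atom x]]]]]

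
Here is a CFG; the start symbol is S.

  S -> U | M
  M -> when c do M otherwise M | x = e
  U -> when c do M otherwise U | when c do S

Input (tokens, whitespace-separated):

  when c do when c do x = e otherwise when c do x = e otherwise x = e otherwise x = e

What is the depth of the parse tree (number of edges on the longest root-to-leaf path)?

[S [M when c do [M when c do [M x = e] otherwise [M when c do [M x = e] otherwise [M x = e]]] otherwise [M x = e]]]

5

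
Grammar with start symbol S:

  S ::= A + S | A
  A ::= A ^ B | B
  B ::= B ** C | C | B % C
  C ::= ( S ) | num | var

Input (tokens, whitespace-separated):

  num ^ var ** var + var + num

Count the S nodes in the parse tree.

[S [A [A [B [C num]]] ^ [B [B [C var]] ** [C var]]] + [S [A [B [C var]]] + [S [A [B [C num]]]]]]

3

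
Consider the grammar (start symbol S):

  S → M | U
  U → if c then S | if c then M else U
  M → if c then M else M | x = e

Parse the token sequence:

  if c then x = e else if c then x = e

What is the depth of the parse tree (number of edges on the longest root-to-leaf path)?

5

[S [U if c then [M x = e] else [U if c then [S [M x = e]]]]]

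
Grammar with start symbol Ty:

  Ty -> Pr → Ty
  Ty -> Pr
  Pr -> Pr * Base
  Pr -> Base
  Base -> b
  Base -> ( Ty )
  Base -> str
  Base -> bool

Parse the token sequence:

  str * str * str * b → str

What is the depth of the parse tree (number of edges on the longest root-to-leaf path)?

6

[Ty [Pr [Pr [Pr [Pr [Base str]] * [Base str]] * [Base str]] * [Base b]] → [Ty [Pr [Base str]]]]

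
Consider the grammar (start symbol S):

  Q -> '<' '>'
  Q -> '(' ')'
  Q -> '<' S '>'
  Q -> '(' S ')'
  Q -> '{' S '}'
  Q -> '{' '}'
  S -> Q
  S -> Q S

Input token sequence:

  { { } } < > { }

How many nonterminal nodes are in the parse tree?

8

[S [Q { [S [Q { }]] }] [S [Q < >] [S [Q { }]]]]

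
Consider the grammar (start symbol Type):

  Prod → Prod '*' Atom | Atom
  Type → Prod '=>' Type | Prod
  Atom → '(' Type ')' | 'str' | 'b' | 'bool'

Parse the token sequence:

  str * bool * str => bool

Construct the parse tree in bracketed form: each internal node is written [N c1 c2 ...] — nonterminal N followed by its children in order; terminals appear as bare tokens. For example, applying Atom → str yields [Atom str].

[Type [Prod [Prod [Prod [Atom str]] * [Atom bool]] * [Atom str]] => [Type [Prod [Atom bool]]]]

Type
Prod => Type
Prod * Atom => Type
Prod * Atom * Atom => Type
Atom * Atom * Atom => Type
str * Atom * Atom => Type
str * bool * Atom => Type
str * bool * str => Type
str * bool * str => Prod
str * bool * str => Atom
str * bool * str => bool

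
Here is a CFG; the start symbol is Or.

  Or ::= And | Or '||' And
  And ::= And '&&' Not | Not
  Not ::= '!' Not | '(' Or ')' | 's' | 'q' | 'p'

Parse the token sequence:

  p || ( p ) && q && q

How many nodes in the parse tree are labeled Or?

[Or [Or [And [Not p]]] || [And [And [And [Not ( [Or [And [Not p]]] )]] && [Not q]] && [Not q]]]

3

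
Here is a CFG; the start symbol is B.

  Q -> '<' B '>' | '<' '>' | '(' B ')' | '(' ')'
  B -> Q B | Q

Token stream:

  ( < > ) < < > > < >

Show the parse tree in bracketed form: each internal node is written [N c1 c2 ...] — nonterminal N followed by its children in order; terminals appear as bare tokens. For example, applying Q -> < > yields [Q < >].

[B [Q ( [B [Q < >]] )] [B [Q < [B [Q < >]] >] [B [Q < >]]]]

B
Q B
( B ) B
( Q ) B
( < > ) B
( < > ) Q B
( < > ) < B > B
( < > ) < Q > B
( < > ) < < > > B
( < > ) < < > > Q
( < > ) < < > > < >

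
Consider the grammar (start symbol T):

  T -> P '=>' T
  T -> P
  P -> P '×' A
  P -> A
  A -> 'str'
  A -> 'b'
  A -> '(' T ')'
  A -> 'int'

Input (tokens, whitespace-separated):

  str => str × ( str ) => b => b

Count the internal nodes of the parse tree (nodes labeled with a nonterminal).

17

[T [P [A str]] => [T [P [P [A str]] × [A ( [T [P [A str]]] )]] => [T [P [A b]] => [T [P [A b]]]]]]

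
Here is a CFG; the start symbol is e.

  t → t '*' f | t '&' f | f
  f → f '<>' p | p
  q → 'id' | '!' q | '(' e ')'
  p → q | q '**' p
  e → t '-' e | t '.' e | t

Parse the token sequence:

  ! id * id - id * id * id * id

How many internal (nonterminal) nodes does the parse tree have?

[e [t [t [f [p [q ! [q id]]]]] * [f [p [q id]]]] - [e [t [t [t [t [f [p [q id]]]] * [f [p [q id]]]] * [f [p [q id]]]] * [f [p [q id]]]]]]

27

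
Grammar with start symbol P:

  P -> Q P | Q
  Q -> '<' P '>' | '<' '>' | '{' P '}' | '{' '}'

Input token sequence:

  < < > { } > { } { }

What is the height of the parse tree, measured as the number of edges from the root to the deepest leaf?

[P [Q < [P [Q < >] [P [Q { }]]] >] [P [Q { }] [P [Q { }]]]]

5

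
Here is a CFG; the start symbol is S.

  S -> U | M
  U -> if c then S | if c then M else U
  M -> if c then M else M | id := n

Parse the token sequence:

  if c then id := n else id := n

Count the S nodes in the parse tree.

1

[S [M if c then [M id := n] else [M id := n]]]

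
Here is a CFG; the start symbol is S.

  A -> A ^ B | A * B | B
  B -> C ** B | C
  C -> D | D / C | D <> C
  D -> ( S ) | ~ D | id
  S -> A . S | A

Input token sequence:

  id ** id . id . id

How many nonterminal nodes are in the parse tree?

[S [A [B [C [D id]] ** [B [C [D id]]]]] . [S [A [B [C [D id]]]] . [S [A [B [C [D id]]]]]]]

18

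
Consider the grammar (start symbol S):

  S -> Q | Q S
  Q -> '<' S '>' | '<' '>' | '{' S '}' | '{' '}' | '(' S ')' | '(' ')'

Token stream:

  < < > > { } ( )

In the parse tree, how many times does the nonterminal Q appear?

4

[S [Q < [S [Q < >]] >] [S [Q { }] [S [Q ( )]]]]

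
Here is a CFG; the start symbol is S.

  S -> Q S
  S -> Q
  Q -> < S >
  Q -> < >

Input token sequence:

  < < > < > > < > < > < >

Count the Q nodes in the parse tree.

6

[S [Q < [S [Q < >] [S [Q < >]]] >] [S [Q < >] [S [Q < >] [S [Q < >]]]]]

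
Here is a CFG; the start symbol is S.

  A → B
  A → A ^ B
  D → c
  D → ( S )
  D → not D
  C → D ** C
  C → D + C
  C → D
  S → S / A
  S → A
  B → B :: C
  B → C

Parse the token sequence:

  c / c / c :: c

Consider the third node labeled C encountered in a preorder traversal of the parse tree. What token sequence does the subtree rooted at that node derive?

c

[S [S [S [A [B [C [D c]]]]] / [A [B [C [D c]]]]] / [A [B [B [C [D c]]] :: [C [D c]]]]]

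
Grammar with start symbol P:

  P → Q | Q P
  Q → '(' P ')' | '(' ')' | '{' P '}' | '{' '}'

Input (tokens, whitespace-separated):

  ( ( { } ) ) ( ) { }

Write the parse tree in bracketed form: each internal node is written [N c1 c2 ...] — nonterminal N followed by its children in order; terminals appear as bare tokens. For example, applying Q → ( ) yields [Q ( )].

P
Q P
( P ) P
( Q ) P
( ( P ) ) P
( ( Q ) ) P
( ( { } ) ) P
( ( { } ) ) Q P
( ( { } ) ) ( ) P
( ( { } ) ) ( ) Q
( ( { } ) ) ( ) { }

[P [Q ( [P [Q ( [P [Q { }]] )]] )] [P [Q ( )] [P [Q { }]]]]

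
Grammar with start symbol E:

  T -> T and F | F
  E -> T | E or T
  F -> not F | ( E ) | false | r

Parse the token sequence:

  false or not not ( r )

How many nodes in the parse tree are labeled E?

[E [E [T [F false]]] or [T [F not [F not [F ( [E [T [F r]]] )]]]]]

3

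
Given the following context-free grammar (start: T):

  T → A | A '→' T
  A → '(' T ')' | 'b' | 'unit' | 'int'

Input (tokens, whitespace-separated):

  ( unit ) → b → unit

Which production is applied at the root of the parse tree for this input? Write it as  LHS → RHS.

[T [A ( [T [A unit]] )] → [T [A b] → [T [A unit]]]]

T → A '→' T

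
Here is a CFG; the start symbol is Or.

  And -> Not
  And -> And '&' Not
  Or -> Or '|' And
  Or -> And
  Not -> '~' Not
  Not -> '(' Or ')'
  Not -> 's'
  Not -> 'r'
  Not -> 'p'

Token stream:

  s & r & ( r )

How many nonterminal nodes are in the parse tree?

10

[Or [And [And [And [Not s]] & [Not r]] & [Not ( [Or [And [Not r]]] )]]]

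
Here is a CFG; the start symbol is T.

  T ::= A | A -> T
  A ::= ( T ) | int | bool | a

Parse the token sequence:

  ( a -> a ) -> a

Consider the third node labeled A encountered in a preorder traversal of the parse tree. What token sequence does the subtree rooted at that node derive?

[T [A ( [T [A a] -> [T [A a]]] )] -> [T [A a]]]

a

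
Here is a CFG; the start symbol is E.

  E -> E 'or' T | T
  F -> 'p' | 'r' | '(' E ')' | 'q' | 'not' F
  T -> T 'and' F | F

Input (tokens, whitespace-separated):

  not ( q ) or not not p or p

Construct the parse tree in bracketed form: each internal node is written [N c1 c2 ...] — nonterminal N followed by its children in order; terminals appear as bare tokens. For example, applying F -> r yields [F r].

E
E or T
E or T or T
T or T or T
F or T or T
not F or T or T
not ( E ) or T or T
not ( T ) or T or T
not ( F ) or T or T
not ( q ) or T or T
not ( q ) or F or T
not ( q ) or not F or T
not ( q ) or not not F or T
not ( q ) or not not p or T
not ( q ) or not not p or F
not ( q ) or not not p or p

[E [E [E [T [F not [F ( [E [T [F q]]] )]]]] or [T [F not [F not [F p]]]]] or [T [F p]]]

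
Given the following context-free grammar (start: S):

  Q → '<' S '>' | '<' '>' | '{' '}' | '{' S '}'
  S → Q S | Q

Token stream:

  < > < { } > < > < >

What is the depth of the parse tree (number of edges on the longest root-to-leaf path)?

5

[S [Q < >] [S [Q < [S [Q { }]] >] [S [Q < >] [S [Q < >]]]]]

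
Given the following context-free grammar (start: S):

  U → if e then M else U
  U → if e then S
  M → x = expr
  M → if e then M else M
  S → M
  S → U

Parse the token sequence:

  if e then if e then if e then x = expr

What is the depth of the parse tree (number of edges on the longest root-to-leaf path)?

8

[S [U if e then [S [U if e then [S [U if e then [S [M x = expr]]]]]]]]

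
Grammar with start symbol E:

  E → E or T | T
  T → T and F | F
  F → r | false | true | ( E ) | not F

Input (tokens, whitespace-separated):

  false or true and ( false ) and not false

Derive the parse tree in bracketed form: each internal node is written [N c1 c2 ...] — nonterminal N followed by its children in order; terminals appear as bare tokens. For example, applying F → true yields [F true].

E
E or T
T or T
F or T
false or T
false or T and F
false or T and F and F
false or F and F and F
false or true and F and F
false or true and ( E ) and F
false or true and ( T ) and F
false or true and ( F ) and F
false or true and ( false ) and F
false or true and ( false ) and not F
false or true and ( false ) and not false

[E [E [T [F false]]] or [T [T [T [F true]] and [F ( [E [T [F false]]] )]] and [F not [F false]]]]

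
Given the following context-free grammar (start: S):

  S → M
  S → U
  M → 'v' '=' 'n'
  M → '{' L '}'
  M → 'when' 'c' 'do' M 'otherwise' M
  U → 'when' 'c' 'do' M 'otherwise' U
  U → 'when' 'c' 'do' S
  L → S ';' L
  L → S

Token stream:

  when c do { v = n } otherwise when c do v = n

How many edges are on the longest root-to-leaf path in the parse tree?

6

[S [U when c do [M { [L [S [M v = n]]] }] otherwise [U when c do [S [M v = n]]]]]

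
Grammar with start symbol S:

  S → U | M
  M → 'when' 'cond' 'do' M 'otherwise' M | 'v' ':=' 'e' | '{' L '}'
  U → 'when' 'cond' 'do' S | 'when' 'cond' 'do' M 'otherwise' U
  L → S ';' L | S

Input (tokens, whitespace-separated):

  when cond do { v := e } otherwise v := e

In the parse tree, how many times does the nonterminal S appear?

2

[S [M when cond do [M { [L [S [M v := e]]] }] otherwise [M v := e]]]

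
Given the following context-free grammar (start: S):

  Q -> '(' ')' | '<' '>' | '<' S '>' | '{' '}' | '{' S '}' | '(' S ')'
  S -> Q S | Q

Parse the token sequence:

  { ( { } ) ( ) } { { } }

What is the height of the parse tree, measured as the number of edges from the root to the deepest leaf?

6

[S [Q { [S [Q ( [S [Q { }]] )] [S [Q ( )]]] }] [S [Q { [S [Q { }]] }]]]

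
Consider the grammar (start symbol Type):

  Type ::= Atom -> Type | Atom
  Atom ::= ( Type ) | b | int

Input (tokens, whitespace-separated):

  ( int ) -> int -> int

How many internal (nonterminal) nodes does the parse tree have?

[Type [Atom ( [Type [Atom int]] )] -> [Type [Atom int] -> [Type [Atom int]]]]

8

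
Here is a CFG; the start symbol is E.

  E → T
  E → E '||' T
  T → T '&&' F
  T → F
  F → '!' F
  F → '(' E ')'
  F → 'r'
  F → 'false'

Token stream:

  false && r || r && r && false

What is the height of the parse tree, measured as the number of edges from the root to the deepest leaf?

5

[E [E [T [T [F false]] && [F r]]] || [T [T [T [F r]] && [F r]] && [F false]]]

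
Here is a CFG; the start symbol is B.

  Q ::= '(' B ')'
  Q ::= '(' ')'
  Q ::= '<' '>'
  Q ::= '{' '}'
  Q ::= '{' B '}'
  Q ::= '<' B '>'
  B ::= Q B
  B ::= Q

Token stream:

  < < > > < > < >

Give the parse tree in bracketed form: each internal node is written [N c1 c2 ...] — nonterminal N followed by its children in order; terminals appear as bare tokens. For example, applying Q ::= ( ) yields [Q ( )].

[B [Q < [B [Q < >]] >] [B [Q < >] [B [Q < >]]]]

B
Q B
< B > B
< Q > B
< < > > B
< < > > Q B
< < > > < > B
< < > > < > Q
< < > > < > < >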